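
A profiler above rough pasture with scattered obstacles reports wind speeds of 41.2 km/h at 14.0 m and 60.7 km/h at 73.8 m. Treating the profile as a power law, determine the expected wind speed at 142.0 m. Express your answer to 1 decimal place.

First find α: α = ln(V₂/V₁)/ln(z₂/z₁) = ln(60.7/41.2)/ln(73.8/14.0) = 0.38751/1.66230 = 0.2331
Extrapolate from 73.8 m to 142.0 m: V₃ = 60.7 × (142.0/73.8)^0.2331 = 60.7 × 1.1648 = 70.7045 km/h

70.7 km/h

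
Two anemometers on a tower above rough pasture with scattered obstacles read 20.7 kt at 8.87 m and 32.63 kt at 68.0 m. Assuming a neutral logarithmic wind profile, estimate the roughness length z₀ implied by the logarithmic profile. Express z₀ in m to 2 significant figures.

Log law: V(z) ∝ ln(z/z₀). With r = V₁/V₂ = 20.7/32.63 = 0.63439,
r · ln(z₂/z₀) = ln(z₁/z₀) ⇒ ln z₀ = (ln z₁ − r·ln z₂)/(1 − r)
ln z₀ = (2.18267 − 0.63439×4.21951) / 0.36561 = -1.3515
z₀ = exp(-1.3515) = 0.2589 m

z₀ ≈ 0.26 m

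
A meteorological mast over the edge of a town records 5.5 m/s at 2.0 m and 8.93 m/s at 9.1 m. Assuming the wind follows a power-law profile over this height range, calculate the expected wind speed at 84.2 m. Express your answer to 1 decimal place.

18.2 m/s

First find α: α = ln(V₂/V₁)/ln(z₂/z₁) = ln(8.93/5.5)/ln(9.1/2.0) = 0.48467/1.51513 = 0.3199
Extrapolate from 9.1 m to 84.2 m: V₃ = 8.93 × (84.2/9.1)^0.3199 = 8.93 × 2.0375 = 18.1948 m/s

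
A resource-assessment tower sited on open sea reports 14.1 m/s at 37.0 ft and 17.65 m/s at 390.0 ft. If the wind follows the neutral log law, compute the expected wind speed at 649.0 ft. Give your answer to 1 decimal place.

Log law: V ∝ ln(z/z₀). From the pair, with r = V₁/V₂ = 0.79887,
ln z₀ = (ln z₁ − r·ln z₂)/(1 − r) = (3.6109 − 0.79887×5.9661)/0.20113 = -5.7437 → z₀ = 0.003203 ft
V₃ = V₁ · ln(z₃/z₀)/ln(z₁/z₀) = 14.1 × 12.2191/9.3546 = 18.4176 m/s

18.4 m/s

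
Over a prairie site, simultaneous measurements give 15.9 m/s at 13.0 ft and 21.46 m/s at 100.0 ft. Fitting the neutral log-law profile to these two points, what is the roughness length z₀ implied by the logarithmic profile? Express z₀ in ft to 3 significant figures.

Log law: V(z) ∝ ln(z/z₀). With r = V₁/V₂ = 15.9/21.46 = 0.74091,
r · ln(z₂/z₀) = ln(z₁/z₀) ⇒ ln z₀ = (ln z₁ − r·ln z₂)/(1 − r)
ln z₀ = (2.56495 − 0.74091×4.60517) / 0.25909 = -3.2695
z₀ = exp(-3.2695) = 0.03803 ft

z₀ ≈ 0.0380 ft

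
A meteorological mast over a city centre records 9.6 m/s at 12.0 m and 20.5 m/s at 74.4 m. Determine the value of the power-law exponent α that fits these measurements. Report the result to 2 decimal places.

Power law: V₂/V₁ = (z₂/z₁)^α ⇒ α = ln(V₂/V₁) / ln(z₂/z₁)
α = ln(20.5/9.6) / ln(74.4/12.0) = ln(2.1354) / ln(6.2000)
  = 0.75866 / 1.82455 = 0.41581

α ≈ 0.42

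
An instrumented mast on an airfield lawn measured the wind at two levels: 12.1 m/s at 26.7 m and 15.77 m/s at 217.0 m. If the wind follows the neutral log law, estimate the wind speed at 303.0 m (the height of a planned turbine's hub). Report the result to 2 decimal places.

16.35 m/s

Log law: V ∝ ln(z/z₀). From the pair, with r = V₁/V₂ = 0.76728,
ln z₀ = (ln z₁ − r·ln z₂)/(1 − r) = (3.2847 − 0.76728×5.3799)/0.23272 = -3.6233 → z₀ = 0.02669 m
V₃ = V₁ · ln(z₃/z₀)/ln(z₁/z₀) = 12.1 × 9.3371/6.9080 = 16.3547 m/s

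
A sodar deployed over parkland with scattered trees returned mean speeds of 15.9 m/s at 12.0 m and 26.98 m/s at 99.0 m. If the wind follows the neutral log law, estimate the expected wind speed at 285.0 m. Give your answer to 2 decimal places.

32.53 m/s

Log law: V ∝ ln(z/z₀). From the pair, with r = V₁/V₂ = 0.58933,
ln z₀ = (ln z₁ − r·ln z₂)/(1 − r) = (2.4849 − 0.58933×4.5951)/0.41067 = -0.5433 → z₀ = 0.5808 m
V₃ = V₁ · ln(z₃/z₀)/ln(z₁/z₀) = 15.9 × 6.1958/3.0282 = 32.5319 m/s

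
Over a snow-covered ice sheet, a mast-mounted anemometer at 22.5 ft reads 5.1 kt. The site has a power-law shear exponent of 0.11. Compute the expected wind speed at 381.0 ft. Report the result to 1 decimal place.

7.0 kt

Power-law profile: V₂ = V₁ · (z₂/z₁)^α
V₂ = 5.1 × (381.0/22.5)^0.11 = 5.1 × (16.9333)^0.11
    = 5.1 × 1.3651 = 6.9620 kt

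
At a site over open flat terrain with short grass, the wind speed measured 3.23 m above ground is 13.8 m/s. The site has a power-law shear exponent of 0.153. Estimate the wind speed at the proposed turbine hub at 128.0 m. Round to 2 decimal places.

Power-law profile: V₂ = V₁ · (z₂/z₁)^α
V₂ = 13.8 × (128.0/3.23)^0.153 = 13.8 × (39.6285)^0.153
    = 13.8 × 1.7559 = 24.2312 m/s

24.23 m/s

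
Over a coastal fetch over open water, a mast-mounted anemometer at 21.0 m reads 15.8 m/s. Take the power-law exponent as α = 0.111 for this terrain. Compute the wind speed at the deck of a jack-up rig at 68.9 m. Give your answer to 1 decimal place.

Power-law profile: V₂ = V₁ · (z₂/z₁)^α
V₂ = 15.8 × (68.9/21.0)^0.111 = 15.8 × (3.2810)^0.111
    = 15.8 × 1.1410 = 18.0274 m/s

18.0 m/s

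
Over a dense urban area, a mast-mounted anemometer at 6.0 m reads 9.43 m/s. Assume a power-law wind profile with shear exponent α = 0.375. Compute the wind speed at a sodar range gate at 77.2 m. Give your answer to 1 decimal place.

Power-law profile: V₂ = V₁ · (z₂/z₁)^α
V₂ = 9.43 × (77.2/6.0)^0.375 = 9.43 × (12.8667)^0.375
    = 9.43 × 2.6065 = 24.5788 m/s

24.6 m/s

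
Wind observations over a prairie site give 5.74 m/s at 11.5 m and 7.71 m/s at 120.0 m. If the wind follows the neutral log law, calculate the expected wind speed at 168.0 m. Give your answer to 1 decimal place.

8.0 m/s

Log law: V ∝ ln(z/z₀). From the pair, with r = V₁/V₂ = 0.74449,
ln z₀ = (ln z₁ − r·ln z₂)/(1 − r) = (2.4423 − 0.74449×4.7875)/0.25551 = -4.3907 → z₀ = 0.01239 m
V₃ = V₁ · ln(z₃/z₀)/ln(z₁/z₀) = 5.74 × 9.5147/6.8331 = 7.9926 m/s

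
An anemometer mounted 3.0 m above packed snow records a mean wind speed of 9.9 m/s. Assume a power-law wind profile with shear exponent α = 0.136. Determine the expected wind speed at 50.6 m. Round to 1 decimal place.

Power-law profile: V₂ = V₁ · (z₂/z₁)^α
V₂ = 9.9 × (50.6/3.0)^0.136 = 9.9 × (16.8667)^0.136
    = 9.9 × 1.4685 = 14.5382 m/s

14.5 m/s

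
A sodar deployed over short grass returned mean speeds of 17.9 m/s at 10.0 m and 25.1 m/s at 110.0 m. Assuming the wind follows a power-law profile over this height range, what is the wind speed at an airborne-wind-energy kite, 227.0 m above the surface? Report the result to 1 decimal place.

27.8 m/s

First find α: α = ln(V₂/V₁)/ln(z₂/z₁) = ln(25.1/17.9)/ln(110.0/10.0) = 0.33807/2.39790 = 0.1410
Extrapolate from 110.0 m to 227.0 m: V₃ = 25.1 × (227.0/110.0)^0.1410 = 25.1 × 1.1075 = 27.7992 m/s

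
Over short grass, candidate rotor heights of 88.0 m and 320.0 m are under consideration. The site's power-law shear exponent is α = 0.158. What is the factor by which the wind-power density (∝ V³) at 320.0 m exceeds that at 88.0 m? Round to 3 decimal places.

1.844

Speed ratio: V_B/V_A = (z_B/z_A)^α = (320.0/88.0)^0.158 = (3.6364)^0.158 = 1.22627
Power-density ratio: P_B/P_A = (V_B/V_A)³ = (1.22627)³ = 1.84398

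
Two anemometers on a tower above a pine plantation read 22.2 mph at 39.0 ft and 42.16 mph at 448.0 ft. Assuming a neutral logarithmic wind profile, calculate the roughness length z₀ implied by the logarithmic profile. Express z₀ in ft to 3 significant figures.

Log law: V(z) ∝ ln(z/z₀). With r = V₁/V₂ = 22.2/42.16 = 0.52657,
r · ln(z₂/z₀) = ln(z₁/z₀) ⇒ ln z₀ = (ln z₁ − r·ln z₂)/(1 − r)
ln z₀ = (3.66356 − 0.52657×6.10479) / 0.47343 = 0.9484
z₀ = exp(0.9484) = 2.581 ft

z₀ ≈ 2.58 ft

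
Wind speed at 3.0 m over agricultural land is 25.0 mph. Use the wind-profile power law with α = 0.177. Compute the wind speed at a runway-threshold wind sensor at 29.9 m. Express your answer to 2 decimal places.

Power-law profile: V₂ = V₁ · (z₂/z₁)^α
V₂ = 25.0 × (29.9/3.0)^0.177 = 25.0 × (9.9667)^0.177
    = 25.0 × 1.5023 = 37.5563 mph

37.56 mph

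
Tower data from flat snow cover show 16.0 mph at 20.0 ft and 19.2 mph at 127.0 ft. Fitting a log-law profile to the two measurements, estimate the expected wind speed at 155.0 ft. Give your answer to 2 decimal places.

19.54 mph

Log law: V ∝ ln(z/z₀). From the pair, with r = V₁/V₂ = 0.83333,
ln z₀ = (ln z₁ − r·ln z₂)/(1 − r) = (2.9957 − 0.83333×4.8442)/0.16667 = -6.2465 → z₀ = 0.001937 ft
V₃ = V₁ · ln(z₃/z₀)/ln(z₁/z₀) = 16.0 × 11.2900/9.2423 = 19.5449 mph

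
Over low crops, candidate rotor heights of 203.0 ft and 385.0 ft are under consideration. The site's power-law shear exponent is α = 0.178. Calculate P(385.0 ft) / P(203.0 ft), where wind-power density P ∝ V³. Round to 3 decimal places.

Speed ratio: V_B/V_A = (z_B/z_A)^α = (385.0/203.0)^0.178 = (1.8966)^0.178 = 1.12067
Power-density ratio: P_B/P_A = (V_B/V_A)³ = (1.12067)³ = 1.40745

1.407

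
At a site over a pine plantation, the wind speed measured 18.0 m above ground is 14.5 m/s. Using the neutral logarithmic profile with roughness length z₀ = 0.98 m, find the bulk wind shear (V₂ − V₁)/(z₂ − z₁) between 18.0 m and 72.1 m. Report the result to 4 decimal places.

0.1278 m/s/m

Log law: V₂ = V₁ · ln(z₂/z₀)/ln(z₁/z₀) = 14.5 × 4.2983/2.9106 = 21.4132 m/s
ΔV/Δz = (21.4132 − 14.5)/(72.1 − 18.0) = 6.9132/54.1000 = 0.12779 m/s/m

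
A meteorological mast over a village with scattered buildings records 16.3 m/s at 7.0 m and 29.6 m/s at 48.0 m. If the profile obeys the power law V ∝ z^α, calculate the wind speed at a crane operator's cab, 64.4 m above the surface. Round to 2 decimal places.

32.42 m/s

First find α: α = ln(V₂/V₁)/ln(z₂/z₁) = ln(29.6/16.3)/ln(48.0/7.0) = 0.59661/1.92529 = 0.3099
Extrapolate from 48.0 m to 64.4 m: V₃ = 29.6 × (64.4/48.0)^0.3099 = 29.6 × 1.0954 = 32.4225 m/s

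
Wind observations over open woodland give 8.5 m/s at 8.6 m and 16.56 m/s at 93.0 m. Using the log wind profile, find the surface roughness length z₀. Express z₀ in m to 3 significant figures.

Log law: V(z) ∝ ln(z/z₀). With r = V₁/V₂ = 8.5/16.56 = 0.51329,
r · ln(z₂/z₀) = ln(z₁/z₀) ⇒ ln z₀ = (ln z₁ − r·ln z₂)/(1 − r)
ln z₀ = (2.15176 − 0.51329×4.53260) / 0.48671 = -0.3590
z₀ = exp(-0.3590) = 0.6983 m

z₀ ≈ 0.698 m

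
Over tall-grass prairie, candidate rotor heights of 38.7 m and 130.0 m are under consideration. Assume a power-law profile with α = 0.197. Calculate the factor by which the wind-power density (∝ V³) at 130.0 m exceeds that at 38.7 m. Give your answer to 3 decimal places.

2.046

Speed ratio: V_B/V_A = (z_B/z_A)^α = (130.0/38.7)^0.197 = (3.3592)^0.197 = 1.26960
Power-density ratio: P_B/P_A = (V_B/V_A)³ = (1.26960)³ = 2.04646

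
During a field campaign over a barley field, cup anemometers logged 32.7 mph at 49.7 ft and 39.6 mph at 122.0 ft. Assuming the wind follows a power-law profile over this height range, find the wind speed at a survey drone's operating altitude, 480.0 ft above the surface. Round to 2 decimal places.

53.03 mph

First find α: α = ln(V₂/V₁)/ln(z₂/z₁) = ln(39.6/32.7)/ln(122.0/49.7) = 0.19145/0.89802 = 0.2132
Extrapolate from 122.0 ft to 480.0 ft: V₃ = 39.6 × (480.0/122.0)^0.2132 = 39.6 × 1.3391 = 53.0300 mph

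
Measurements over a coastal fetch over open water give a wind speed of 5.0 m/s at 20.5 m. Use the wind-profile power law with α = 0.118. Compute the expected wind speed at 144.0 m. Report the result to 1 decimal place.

6.3 m/s

Power-law profile: V₂ = V₁ · (z₂/z₁)^α
V₂ = 5.0 × (144.0/20.5)^0.118 = 5.0 × (7.0244)^0.118
    = 5.0 × 1.2586 = 6.2932 m/s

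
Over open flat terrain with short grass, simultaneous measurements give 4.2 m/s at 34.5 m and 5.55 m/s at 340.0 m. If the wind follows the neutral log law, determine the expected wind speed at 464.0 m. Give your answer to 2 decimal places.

5.73 m/s

Log law: V ∝ ln(z/z₀). From the pair, with r = V₁/V₂ = 0.75676,
ln z₀ = (ln z₁ − r·ln z₂)/(1 − r) = (3.5410 − 0.75676×5.8289)/0.24324 = -3.5772 → z₀ = 0.02795 m
V₃ = V₁ · ln(z₃/z₀)/ln(z₁/z₀) = 4.2 × 9.7171/7.1182 = 5.7335 m/s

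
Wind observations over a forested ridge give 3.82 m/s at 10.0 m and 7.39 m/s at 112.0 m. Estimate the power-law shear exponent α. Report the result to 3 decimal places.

α ≈ 0.273

Power law: V₂/V₁ = (z₂/z₁)^α ⇒ α = ln(V₂/V₁) / ln(z₂/z₁)
α = ln(7.39/3.82) / ln(112.0/10.0) = ln(1.9346) / ln(11.2000)
  = 0.65988 / 2.41591 = 0.27314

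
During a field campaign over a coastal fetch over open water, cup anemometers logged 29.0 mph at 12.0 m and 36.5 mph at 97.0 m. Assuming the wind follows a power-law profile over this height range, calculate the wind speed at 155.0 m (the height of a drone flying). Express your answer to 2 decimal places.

38.43 mph

First find α: α = ln(V₂/V₁)/ln(z₂/z₁) = ln(36.5/29.0)/ln(97.0/12.0) = 0.23002/2.08980 = 0.1101
Extrapolate from 97.0 m to 155.0 m: V₃ = 36.5 × (155.0/97.0)^0.1101 = 36.5 × 1.0529 = 38.4324 mph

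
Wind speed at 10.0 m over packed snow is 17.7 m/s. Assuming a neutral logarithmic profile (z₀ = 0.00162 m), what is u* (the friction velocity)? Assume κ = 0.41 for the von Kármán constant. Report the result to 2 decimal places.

Log law: V(z) = (u*/κ) · ln(z/z₀) ⇒ u* = κ · V / ln(z/z₀)
u* = 0.41 × 17.7 / ln(10.0/0.00162) = 0.41 × 17.7 / 8.7279
   = 7.2570 / 8.7279 = 0.8315 m/s

u* ≈ 0.83 m/s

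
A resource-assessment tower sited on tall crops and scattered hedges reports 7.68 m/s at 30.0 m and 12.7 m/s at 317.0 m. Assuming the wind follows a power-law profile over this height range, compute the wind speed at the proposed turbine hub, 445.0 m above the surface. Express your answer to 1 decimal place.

First find α: α = ln(V₂/V₁)/ln(z₂/z₁) = ln(12.7/7.68)/ln(317.0/30.0) = 0.50298/2.35770 = 0.2133
Extrapolate from 317.0 m to 445.0 m: V₃ = 12.7 × (445.0/317.0)^0.2133 = 12.7 × 1.0750 = 13.6530 m/s

13.7 m/s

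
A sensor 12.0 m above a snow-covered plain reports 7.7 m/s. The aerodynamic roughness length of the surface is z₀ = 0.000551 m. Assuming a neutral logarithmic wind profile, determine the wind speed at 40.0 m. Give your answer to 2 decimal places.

8.63 m/s

Log law: V(z) ∝ ln(z/z₀), so V₂/V₁ = ln(z₂/z₀) / ln(z₁/z₀).
ln(40.0/0.000551) = 11.1927, ln(12.0/0.000551) = 9.9887
V₂ = 7.7 × 11.1927/9.9887 = 7.7 × 1.1205 = 8.6281 m/s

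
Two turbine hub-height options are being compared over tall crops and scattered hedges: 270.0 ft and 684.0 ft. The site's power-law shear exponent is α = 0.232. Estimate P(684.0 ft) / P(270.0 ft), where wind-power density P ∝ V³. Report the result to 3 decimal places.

Speed ratio: V_B/V_A = (z_B/z_A)^α = (684.0/270.0)^0.232 = (2.5333)^0.232 = 1.24067
Power-density ratio: P_B/P_A = (V_B/V_A)³ = (1.24067)³ = 1.90972

1.910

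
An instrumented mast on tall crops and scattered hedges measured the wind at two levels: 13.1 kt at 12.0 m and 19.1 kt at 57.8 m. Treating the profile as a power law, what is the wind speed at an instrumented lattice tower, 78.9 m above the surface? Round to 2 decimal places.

20.58 kt

First find α: α = ln(V₂/V₁)/ln(z₂/z₁) = ln(19.1/13.1)/ln(57.8/12.0) = 0.37708/1.57208 = 0.2399
Extrapolate from 57.8 m to 78.9 m: V₃ = 19.1 × (78.9/57.8)^0.2399 = 19.1 × 1.0775 = 20.5802 kt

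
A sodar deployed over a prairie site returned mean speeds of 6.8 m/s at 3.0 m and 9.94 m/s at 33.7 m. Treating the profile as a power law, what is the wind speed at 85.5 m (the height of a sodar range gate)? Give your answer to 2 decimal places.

First find α: α = ln(V₂/V₁)/ln(z₂/z₁) = ln(9.94/6.8)/ln(33.7/3.0) = 0.37964/2.41889 = 0.1570
Extrapolate from 33.7 m to 85.5 m: V₃ = 9.94 × (85.5/33.7)^0.1570 = 9.94 × 1.1573 = 11.5040 m/s

11.50 m/s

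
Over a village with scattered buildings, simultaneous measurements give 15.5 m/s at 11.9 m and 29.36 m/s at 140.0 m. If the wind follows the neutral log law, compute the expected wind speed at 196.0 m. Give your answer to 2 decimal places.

31.25 m/s

Log law: V ∝ ln(z/z₀). From the pair, with r = V₁/V₂ = 0.52793,
ln z₀ = (ln z₁ − r·ln z₂)/(1 − r) = (2.4765 − 0.52793×4.9416)/0.47207 = -0.2803 → z₀ = 0.7556 m
V₃ = V₁ · ln(z₃/z₀)/ln(z₁/z₀) = 15.5 × 5.5584/2.7568 = 31.2518 m/s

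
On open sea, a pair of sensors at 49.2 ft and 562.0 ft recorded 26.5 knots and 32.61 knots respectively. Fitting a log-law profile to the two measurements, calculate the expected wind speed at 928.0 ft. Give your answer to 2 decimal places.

Log law: V ∝ ln(z/z₀). From the pair, with r = V₁/V₂ = 0.81263,
ln z₀ = (ln z₁ − r·ln z₂)/(1 − r) = (3.8959 − 0.81263×6.3315)/0.18737 = -6.6677 → z₀ = 0.001271 ft
V₃ = V₁ · ln(z₃/z₀)/ln(z₁/z₀) = 26.5 × 13.5007/10.5636 = 33.8681 knots

33.87 knots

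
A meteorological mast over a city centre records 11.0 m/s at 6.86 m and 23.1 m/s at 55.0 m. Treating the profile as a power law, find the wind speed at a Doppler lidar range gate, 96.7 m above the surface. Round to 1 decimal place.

28.2 m/s

First find α: α = ln(V₂/V₁)/ln(z₂/z₁) = ln(23.1/11.0)/ln(55.0/6.86) = 0.74194/2.08163 = 0.3564
Extrapolate from 55.0 m to 96.7 m: V₃ = 23.1 × (96.7/55.0)^0.3564 = 23.1 × 1.2228 = 28.2461 m/s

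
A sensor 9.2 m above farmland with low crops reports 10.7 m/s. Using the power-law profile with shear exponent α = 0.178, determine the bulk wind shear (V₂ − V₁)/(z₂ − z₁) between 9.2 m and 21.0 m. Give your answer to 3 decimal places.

Power law: V₂ = V₁ · (z₂/z₁)^α = 10.7 × (2.2826)^0.178 = 12.3932 m/s
ΔV/Δz = (12.3932 − 10.7)/(21.0 − 9.2) = 1.6932/11.8000 = 0.14349 m/s/m

0.143 m/s/m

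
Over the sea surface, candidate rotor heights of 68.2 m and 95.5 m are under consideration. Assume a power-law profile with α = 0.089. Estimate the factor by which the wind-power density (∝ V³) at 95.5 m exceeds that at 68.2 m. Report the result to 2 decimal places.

1.09

Speed ratio: V_B/V_A = (z_B/z_A)^α = (95.5/68.2)^0.089 = (1.4003)^0.089 = 1.03042
Power-density ratio: P_B/P_A = (V_B/V_A)³ = (1.03042)³ = 1.09406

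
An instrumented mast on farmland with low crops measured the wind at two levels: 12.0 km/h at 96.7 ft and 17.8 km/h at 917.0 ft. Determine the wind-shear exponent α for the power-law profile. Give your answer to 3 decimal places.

α ≈ 0.175

Power law: V₂/V₁ = (z₂/z₁)^α ⇒ α = ln(V₂/V₁) / ln(z₂/z₁)
α = ln(17.8/12.0) / ln(917.0/96.7) = ln(1.4833) / ln(9.4829)
  = 0.39429 / 2.24949 = 0.17528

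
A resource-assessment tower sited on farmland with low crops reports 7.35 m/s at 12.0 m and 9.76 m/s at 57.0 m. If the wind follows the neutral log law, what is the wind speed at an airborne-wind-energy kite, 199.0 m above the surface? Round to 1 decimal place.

Log law: V ∝ ln(z/z₀). From the pair, with r = V₁/V₂ = 0.75307,
ln z₀ = (ln z₁ − r·ln z₂)/(1 − r) = (2.4849 − 0.75307×4.0431)/0.24693 = -2.2671 → z₀ = 0.1036 m
V₃ = V₁ · ln(z₃/z₀)/ln(z₁/z₀) = 7.35 × 7.5604/4.7520 = 11.6938 m/s

11.7 m/s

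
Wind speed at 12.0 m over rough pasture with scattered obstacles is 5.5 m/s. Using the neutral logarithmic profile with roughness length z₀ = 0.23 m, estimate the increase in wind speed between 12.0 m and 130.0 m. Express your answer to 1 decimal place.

Log law: V₂ = V₁ · ln(z₂/z₀)/ln(z₁/z₀) = 5.5 × 6.3372/3.9546 = 8.8137 m/s
ΔV = 8.8137 − 5.5 = 3.3137 m/s

3.3 m/s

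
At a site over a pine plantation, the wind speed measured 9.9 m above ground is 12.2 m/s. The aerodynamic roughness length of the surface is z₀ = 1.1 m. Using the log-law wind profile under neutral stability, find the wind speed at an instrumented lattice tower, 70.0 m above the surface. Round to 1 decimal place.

23.1 m/s

Log law: V(z) ∝ ln(z/z₀), so V₂/V₁ = ln(z₂/z₀) / ln(z₁/z₀).
ln(70.0/1.1) = 4.1532, ln(9.9/1.1) = 2.1972
V₂ = 12.2 × 4.1532/2.1972 = 12.2 × 1.8902 = 23.0604 m/s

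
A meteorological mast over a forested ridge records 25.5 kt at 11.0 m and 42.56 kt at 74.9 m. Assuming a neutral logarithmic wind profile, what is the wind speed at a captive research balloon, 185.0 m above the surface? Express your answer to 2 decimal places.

Log law: V ∝ ln(z/z₀). From the pair, with r = V₁/V₂ = 0.59915,
ln z₀ = (ln z₁ − r·ln z₂)/(1 − r) = (2.3979 − 0.59915×4.3162)/0.40085 = -0.4694 → z₀ = 0.6254 m
V₃ = V₁ · ln(z₃/z₀)/ln(z₁/z₀) = 25.5 × 5.6897/2.8673 = 50.6015 kt

50.60 kt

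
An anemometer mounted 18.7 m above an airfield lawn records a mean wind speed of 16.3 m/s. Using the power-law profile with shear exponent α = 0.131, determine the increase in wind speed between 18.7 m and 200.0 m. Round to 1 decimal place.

5.9 m/s

Power law: V₂ = V₁ · (z₂/z₁)^α = 16.3 × (10.6952)^0.131 = 22.2337 m/s
ΔV = 22.2337 − 16.3 = 5.9337 m/s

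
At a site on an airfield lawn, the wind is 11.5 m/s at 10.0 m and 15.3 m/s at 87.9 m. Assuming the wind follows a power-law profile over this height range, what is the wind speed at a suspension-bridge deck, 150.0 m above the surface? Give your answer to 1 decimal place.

16.4 m/s

First find α: α = ln(V₂/V₁)/ln(z₂/z₁) = ln(15.3/11.5)/ln(87.9/10.0) = 0.28551/2.17361 = 0.1314
Extrapolate from 87.9 m to 150.0 m: V₃ = 15.3 × (150.0/87.9)^0.1314 = 15.3 × 1.0727 = 16.4126 m/s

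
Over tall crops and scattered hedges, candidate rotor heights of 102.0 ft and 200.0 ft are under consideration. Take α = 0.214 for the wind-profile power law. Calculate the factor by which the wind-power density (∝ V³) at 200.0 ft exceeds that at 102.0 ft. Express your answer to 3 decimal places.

Speed ratio: V_B/V_A = (z_B/z_A)^α = (200.0/102.0)^0.214 = (1.9608)^0.214 = 1.15499
Power-density ratio: P_B/P_A = (V_B/V_A)³ = (1.15499)³ = 1.54078

1.541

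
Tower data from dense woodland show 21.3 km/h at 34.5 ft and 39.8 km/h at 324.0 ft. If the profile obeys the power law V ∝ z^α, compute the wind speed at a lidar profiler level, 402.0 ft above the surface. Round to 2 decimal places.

42.27 km/h

First find α: α = ln(V₂/V₁)/ln(z₂/z₁) = ln(39.8/21.3)/ln(324.0/34.5) = 0.62516/2.23978 = 0.2791
Extrapolate from 324.0 ft to 402.0 ft: V₃ = 39.8 × (402.0/324.0)^0.2791 = 39.8 × 1.0621 = 42.2699 km/h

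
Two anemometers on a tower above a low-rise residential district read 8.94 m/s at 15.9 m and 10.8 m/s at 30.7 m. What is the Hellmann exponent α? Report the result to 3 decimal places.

α ≈ 0.287

Power law: V₂/V₁ = (z₂/z₁)^α ⇒ α = ln(V₂/V₁) / ln(z₂/z₁)
α = ln(10.8/8.94) / ln(30.7/15.9) = ln(1.2081) / ln(1.9308)
  = 0.18901 / 0.65794 = 0.28727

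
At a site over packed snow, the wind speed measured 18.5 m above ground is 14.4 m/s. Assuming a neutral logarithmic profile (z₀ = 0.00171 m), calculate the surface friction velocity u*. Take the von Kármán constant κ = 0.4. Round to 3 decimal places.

u* ≈ 0.620 m/s

Log law: V(z) = (u*/κ) · ln(z/z₀) ⇒ u* = κ · V / ln(z/z₀)
u* = 0.4 × 14.4 / ln(18.5/0.00171) = 0.4 × 14.4 / 9.2890
   = 5.7600 / 9.2890 = 0.6201 m/s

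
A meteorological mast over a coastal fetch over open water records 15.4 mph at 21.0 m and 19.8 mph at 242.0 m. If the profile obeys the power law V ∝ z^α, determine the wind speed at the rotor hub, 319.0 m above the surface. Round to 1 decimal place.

20.4 mph

First find α: α = ln(V₂/V₁)/ln(z₂/z₁) = ln(19.8/15.4)/ln(242.0/21.0) = 0.25131/2.44442 = 0.1028
Extrapolate from 242.0 m to 319.0 m: V₃ = 19.8 × (319.0/242.0)^0.1028 = 19.8 × 1.0288 = 20.3704 mph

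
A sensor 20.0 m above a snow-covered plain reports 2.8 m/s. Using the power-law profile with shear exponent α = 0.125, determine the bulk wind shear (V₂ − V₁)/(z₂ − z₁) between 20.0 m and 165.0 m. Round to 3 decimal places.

0.006 m/s/m

Power law: V₂ = V₁ · (z₂/z₁)^α = 2.8 × (8.2500)^0.125 = 3.6451 m/s
ΔV/Δz = (3.6451 − 2.8)/(165.0 − 20.0) = 0.8451/145.0000 = 0.00583 m/s/m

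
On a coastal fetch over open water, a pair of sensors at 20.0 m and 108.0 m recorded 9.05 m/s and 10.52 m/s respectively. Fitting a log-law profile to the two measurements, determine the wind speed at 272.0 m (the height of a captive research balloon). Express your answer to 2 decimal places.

11.33 m/s

Log law: V ∝ ln(z/z₀). From the pair, with r = V₁/V₂ = 0.86027,
ln z₀ = (ln z₁ − r·ln z₂)/(1 − r) = (2.9957 − 0.86027×4.6821)/0.13973 = -7.3865 → z₀ = 0.0006195 m
V₃ = V₁ · ln(z₃/z₀)/ln(z₁/z₀) = 9.05 × 12.9923/10.3823 = 11.3251 m/s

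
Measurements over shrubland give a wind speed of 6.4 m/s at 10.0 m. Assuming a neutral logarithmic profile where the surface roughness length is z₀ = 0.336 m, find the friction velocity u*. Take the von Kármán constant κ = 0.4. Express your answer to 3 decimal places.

u* ≈ 0.754 m/s

Log law: V(z) = (u*/κ) · ln(z/z₀) ⇒ u* = κ · V / ln(z/z₀)
u* = 0.4 × 6.4 / ln(10.0/0.336) = 0.4 × 6.4 / 3.3932
   = 2.5600 / 3.3932 = 0.7544 m/s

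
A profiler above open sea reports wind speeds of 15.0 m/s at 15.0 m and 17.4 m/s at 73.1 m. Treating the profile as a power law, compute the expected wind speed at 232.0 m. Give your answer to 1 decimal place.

First find α: α = ln(V₂/V₁)/ln(z₂/z₁) = ln(17.4/15.0)/ln(73.1/15.0) = 0.14842/1.58378 = 0.0937
Extrapolate from 73.1 m to 232.0 m: V₃ = 17.4 × (232.0/73.1)^0.0937 = 17.4 × 1.1143 = 19.3889 m/s

19.4 m/s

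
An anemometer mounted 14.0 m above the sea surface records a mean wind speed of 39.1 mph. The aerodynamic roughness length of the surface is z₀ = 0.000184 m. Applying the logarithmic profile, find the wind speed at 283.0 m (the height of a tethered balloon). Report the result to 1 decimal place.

Log law: V(z) ∝ ln(z/z₀), so V₂/V₁ = ln(z₂/z₀) / ln(z₁/z₀).
ln(283.0/0.000184) = 14.2460, ln(14.0/0.000184) = 11.2396
V₂ = 39.1 × 14.2460/11.2396 = 39.1 × 1.2675 = 49.5585 mph

49.6 mph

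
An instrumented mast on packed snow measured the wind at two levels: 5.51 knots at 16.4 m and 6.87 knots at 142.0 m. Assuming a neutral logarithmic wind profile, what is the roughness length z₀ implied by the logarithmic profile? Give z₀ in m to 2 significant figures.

z₀ ≈ 0.0026 m

Log law: V(z) ∝ ln(z/z₀). With r = V₁/V₂ = 5.51/6.87 = 0.80204,
r · ln(z₂/z₀) = ln(z₁/z₀) ⇒ ln z₀ = (ln z₁ − r·ln z₂)/(1 − r)
ln z₀ = (2.79728 − 0.80204×4.95583) / 0.19796 = -5.9480
z₀ = exp(-5.9480) = 0.002611 m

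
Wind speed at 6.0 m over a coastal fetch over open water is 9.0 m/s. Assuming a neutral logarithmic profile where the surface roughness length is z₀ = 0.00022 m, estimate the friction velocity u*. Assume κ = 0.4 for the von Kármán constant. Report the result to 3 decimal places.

u* ≈ 0.352 m/s

Log law: V(z) = (u*/κ) · ln(z/z₀) ⇒ u* = κ · V / ln(z/z₀)
u* = 0.4 × 9.0 / ln(6.0/0.00022) = 0.4 × 9.0 / 10.2136
   = 3.6000 / 10.2136 = 0.3525 m/s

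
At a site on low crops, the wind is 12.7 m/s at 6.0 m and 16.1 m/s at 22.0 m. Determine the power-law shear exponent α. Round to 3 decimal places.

Power law: V₂/V₁ = (z₂/z₁)^α ⇒ α = ln(V₂/V₁) / ln(z₂/z₁)
α = ln(16.1/12.7) / ln(22.0/6.0) = ln(1.2677) / ln(3.6667)
  = 0.23722 / 1.29928 = 0.18258

α ≈ 0.183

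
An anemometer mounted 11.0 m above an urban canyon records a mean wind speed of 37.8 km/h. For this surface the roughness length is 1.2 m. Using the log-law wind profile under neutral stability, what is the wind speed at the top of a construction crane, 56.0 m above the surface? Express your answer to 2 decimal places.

Log law: V(z) ∝ ln(z/z₀), so V₂/V₁ = ln(z₂/z₀) / ln(z₁/z₀).
ln(56.0/1.2) = 3.8430, ln(11.0/1.2) = 2.2156
V₂ = 37.8 × 3.8430/2.2156 = 37.8 × 1.7346 = 65.5661 km/h

65.57 km/h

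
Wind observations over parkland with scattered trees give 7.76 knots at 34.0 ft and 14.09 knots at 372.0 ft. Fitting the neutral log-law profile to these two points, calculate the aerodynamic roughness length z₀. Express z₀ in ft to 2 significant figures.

Log law: V(z) ∝ ln(z/z₀). With r = V₁/V₂ = 7.76/14.09 = 0.55075,
r · ln(z₂/z₀) = ln(z₁/z₀) ⇒ ln z₀ = (ln z₁ − r·ln z₂)/(1 − r)
ln z₀ = (3.52636 − 0.55075×5.91889) / 0.44925 = 0.5933
z₀ = exp(0.5933) = 1.810 ft

z₀ ≈ 1.8 ft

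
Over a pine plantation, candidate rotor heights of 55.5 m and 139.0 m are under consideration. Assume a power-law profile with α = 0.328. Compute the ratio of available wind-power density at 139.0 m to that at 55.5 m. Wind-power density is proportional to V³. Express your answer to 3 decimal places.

2.468

Speed ratio: V_B/V_A = (z_B/z_A)^α = (139.0/55.5)^0.328 = (2.5045)^0.328 = 1.35139
Power-density ratio: P_B/P_A = (V_B/V_A)³ = (1.35139)³ = 2.46798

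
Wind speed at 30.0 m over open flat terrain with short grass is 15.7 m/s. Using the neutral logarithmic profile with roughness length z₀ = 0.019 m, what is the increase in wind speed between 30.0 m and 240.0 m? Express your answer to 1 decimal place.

Log law: V₂ = V₁ · ln(z₂/z₀)/ln(z₁/z₀) = 15.7 × 9.4440/7.3645 = 20.1330 m/s
ΔV = 20.1330 − 15.7 = 4.4330 m/s

4.4 m/s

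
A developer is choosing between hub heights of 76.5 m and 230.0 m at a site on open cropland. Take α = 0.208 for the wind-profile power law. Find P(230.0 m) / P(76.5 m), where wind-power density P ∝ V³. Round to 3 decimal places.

1.988

Speed ratio: V_B/V_A = (z_B/z_A)^α = (230.0/76.5)^0.208 = (3.0065)^0.208 = 1.25730
Power-density ratio: P_B/P_A = (V_B/V_A)³ = (1.25730)³ = 1.98753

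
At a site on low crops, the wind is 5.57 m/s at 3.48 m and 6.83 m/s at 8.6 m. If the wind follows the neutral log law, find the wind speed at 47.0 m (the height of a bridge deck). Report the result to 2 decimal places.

Log law: V ∝ ln(z/z₀). From the pair, with r = V₁/V₂ = 0.81552,
ln z₀ = (ln z₁ − r·ln z₂)/(1 − r) = (1.2470 − 0.81552×2.1518)/0.18448 = -2.7524 → z₀ = 0.06377 m
V₃ = V₁ · ln(z₃/z₀)/ln(z₁/z₀) = 5.57 × 6.6026/3.9995 = 9.1953 m/s

9.20 m/s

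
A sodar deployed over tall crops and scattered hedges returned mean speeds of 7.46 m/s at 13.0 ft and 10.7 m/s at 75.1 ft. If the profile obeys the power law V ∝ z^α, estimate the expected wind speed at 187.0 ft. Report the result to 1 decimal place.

12.9 m/s

First find α: α = ln(V₂/V₁)/ln(z₂/z₁) = ln(10.7/7.46)/ln(75.1/13.0) = 0.36069/1.75387 = 0.2057
Extrapolate from 75.1 ft to 187.0 ft: V₃ = 10.7 × (187.0/75.1)^0.2057 = 10.7 × 1.2064 = 12.9081 m/s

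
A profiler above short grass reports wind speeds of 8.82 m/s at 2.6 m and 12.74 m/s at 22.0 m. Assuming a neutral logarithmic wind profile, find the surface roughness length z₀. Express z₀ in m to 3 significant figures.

z₀ ≈ 0.0213 m

Log law: V(z) ∝ ln(z/z₀). With r = V₁/V₂ = 8.82/12.74 = 0.69231,
r · ln(z₂/z₀) = ln(z₁/z₀) ⇒ ln z₀ = (ln z₁ − r·ln z₂)/(1 − r)
ln z₀ = (0.95551 − 0.69231×3.09104) / 0.30769 = -3.8494
z₀ = exp(-3.8494) = 0.02129 m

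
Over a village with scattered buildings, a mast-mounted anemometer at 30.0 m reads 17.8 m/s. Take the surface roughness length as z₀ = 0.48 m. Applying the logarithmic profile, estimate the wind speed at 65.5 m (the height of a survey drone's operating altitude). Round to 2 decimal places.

21.16 m/s

Log law: V(z) ∝ ln(z/z₀), so V₂/V₁ = ln(z₂/z₀) / ln(z₁/z₀).
ln(65.5/0.48) = 4.9160, ln(30.0/0.48) = 4.1352
V₂ = 17.8 × 4.9160/4.1352 = 17.8 × 1.1888 = 21.1612 m/s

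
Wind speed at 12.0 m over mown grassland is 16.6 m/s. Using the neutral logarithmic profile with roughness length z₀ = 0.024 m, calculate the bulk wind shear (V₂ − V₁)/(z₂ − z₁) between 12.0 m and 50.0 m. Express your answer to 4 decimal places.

0.1003 m/s/m

Log law: V₂ = V₁ · ln(z₂/z₀)/ln(z₁/z₀) = 16.6 × 7.6417/6.2146 = 20.4120 m/s
ΔV/Δz = (20.4120 − 16.6)/(50.0 − 12.0) = 3.8120/38.0000 = 0.10032 m/s/m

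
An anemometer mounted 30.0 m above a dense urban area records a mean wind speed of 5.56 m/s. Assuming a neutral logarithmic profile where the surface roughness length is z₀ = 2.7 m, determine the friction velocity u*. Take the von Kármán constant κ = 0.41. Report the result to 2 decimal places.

Log law: V(z) = (u*/κ) · ln(z/z₀) ⇒ u* = κ · V / ln(z/z₀)
u* = 0.41 × 5.56 / ln(30.0/2.7) = 0.41 × 5.56 / 2.4079
   = 2.2796 / 2.4079 = 0.9467 m/s

u* ≈ 0.95 m/s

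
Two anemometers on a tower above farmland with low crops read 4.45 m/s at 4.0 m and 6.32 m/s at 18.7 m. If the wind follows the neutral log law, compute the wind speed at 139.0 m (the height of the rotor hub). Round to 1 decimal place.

8.8 m/s

Log law: V ∝ ln(z/z₀). From the pair, with r = V₁/V₂ = 0.70411,
ln z₀ = (ln z₁ − r·ln z₂)/(1 − r) = (1.3863 − 0.70411×2.9285)/0.29589 = -2.2837 → z₀ = 0.1019 m
V₃ = V₁ · ln(z₃/z₀)/ln(z₁/z₀) = 4.45 × 7.2182/3.6700 = 8.7523 m/s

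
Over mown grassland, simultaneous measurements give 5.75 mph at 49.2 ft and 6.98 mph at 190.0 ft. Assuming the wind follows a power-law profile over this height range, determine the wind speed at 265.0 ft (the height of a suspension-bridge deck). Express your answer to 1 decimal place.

First find α: α = ln(V₂/V₁)/ln(z₂/z₁) = ln(6.98/5.75)/ln(190.0/49.2) = 0.19385/1.35113 = 0.1435
Extrapolate from 190.0 ft to 265.0 ft: V₃ = 6.98 × (265.0/190.0)^0.1435 = 6.98 × 1.0489 = 7.3213 mph

7.3 mph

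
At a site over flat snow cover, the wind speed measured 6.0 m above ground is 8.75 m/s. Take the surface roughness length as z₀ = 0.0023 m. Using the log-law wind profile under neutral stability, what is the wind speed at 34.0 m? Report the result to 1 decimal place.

Log law: V(z) ∝ ln(z/z₀), so V₂/V₁ = ln(z₂/z₀) / ln(z₁/z₀).
ln(34.0/0.0023) = 9.6012, ln(6.0/0.0023) = 7.8666
V₂ = 8.75 × 9.6012/7.8666 = 8.75 × 1.2205 = 10.6794 m/s

10.7 m/s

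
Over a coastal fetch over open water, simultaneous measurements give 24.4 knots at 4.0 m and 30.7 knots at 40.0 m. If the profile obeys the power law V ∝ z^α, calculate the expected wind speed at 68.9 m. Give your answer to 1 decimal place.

First find α: α = ln(V₂/V₁)/ln(z₂/z₁) = ln(30.7/24.4)/ln(40.0/4.0) = 0.22968/2.30259 = 0.0997
Extrapolate from 40.0 m to 68.9 m: V₃ = 30.7 × (68.9/40.0)^0.0997 = 30.7 × 1.0557 = 32.4112 knots

32.4 knots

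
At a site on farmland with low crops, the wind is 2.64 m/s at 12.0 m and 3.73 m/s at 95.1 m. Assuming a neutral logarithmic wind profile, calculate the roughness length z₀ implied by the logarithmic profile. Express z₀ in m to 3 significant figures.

z₀ ≈ 0.0798 m

Log law: V(z) ∝ ln(z/z₀). With r = V₁/V₂ = 2.64/3.73 = 0.70777,
r · ln(z₂/z₀) = ln(z₁/z₀) ⇒ ln z₀ = (ln z₁ − r·ln z₂)/(1 − r)
ln z₀ = (2.48491 − 0.70777×4.55493) / 0.29223 = -2.5287
z₀ = exp(-2.5287) = 0.07976 m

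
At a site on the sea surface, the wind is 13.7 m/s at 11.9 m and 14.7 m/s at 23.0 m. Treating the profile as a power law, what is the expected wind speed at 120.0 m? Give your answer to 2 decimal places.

First find α: α = ln(V₂/V₁)/ln(z₂/z₁) = ln(14.7/13.7)/ln(23.0/11.9) = 0.07045/0.65896 = 0.1069
Extrapolate from 23.0 m to 120.0 m: V₃ = 14.7 × (120.0/23.0)^0.1069 = 14.7 × 1.1932 = 17.5397 m/s

17.54 m/s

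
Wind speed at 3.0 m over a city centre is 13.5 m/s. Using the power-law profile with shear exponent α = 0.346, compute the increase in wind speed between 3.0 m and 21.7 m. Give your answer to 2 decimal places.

13.27 m/s

Power law: V₂ = V₁ · (z₂/z₁)^α = 13.5 × (7.2333)^0.346 = 26.7710 m/s
ΔV = 26.7710 − 13.5 = 13.2710 m/s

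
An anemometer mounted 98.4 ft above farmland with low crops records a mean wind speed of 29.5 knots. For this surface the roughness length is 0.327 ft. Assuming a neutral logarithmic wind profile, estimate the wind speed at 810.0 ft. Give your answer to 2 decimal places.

40.40 knots

Log law: V(z) ∝ ln(z/z₀), so V₂/V₁ = ln(z₂/z₀) / ln(z₁/z₀).
ln(810.0/0.327) = 7.8148, ln(98.4/0.327) = 5.7068
V₂ = 29.5 × 7.8148/5.7068 = 29.5 × 1.3694 = 40.3967 knots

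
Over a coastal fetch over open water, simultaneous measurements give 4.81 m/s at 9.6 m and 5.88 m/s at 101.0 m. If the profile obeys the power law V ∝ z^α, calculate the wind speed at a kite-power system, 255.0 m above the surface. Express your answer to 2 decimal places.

6.36 m/s

First find α: α = ln(V₂/V₁)/ln(z₂/z₁) = ln(5.88/4.81)/ln(101.0/9.6) = 0.20086/2.35336 = 0.0854
Extrapolate from 101.0 m to 255.0 m: V₃ = 5.88 × (255.0/101.0)^0.0854 = 5.88 × 1.0823 = 6.3637 m/s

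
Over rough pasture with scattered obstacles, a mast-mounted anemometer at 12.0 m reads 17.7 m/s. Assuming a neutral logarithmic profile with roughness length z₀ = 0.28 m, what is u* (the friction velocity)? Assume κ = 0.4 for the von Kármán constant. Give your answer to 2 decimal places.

Log law: V(z) = (u*/κ) · ln(z/z₀) ⇒ u* = κ · V / ln(z/z₀)
u* = 0.4 × 17.7 / ln(12.0/0.28) = 0.4 × 17.7 / 3.7579
   = 7.0800 / 3.7579 = 1.8840 m/s

u* ≈ 1.88 m/s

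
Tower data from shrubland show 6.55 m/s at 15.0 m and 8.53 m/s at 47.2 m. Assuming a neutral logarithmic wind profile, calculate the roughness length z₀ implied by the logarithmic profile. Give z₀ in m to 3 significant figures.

z₀ ≈ 0.338 m

Log law: V(z) ∝ ln(z/z₀). With r = V₁/V₂ = 6.55/8.53 = 0.76788,
r · ln(z₂/z₀) = ln(z₁/z₀) ⇒ ln z₀ = (ln z₁ − r·ln z₂)/(1 − r)
ln z₀ = (2.70805 − 0.76788×3.85439) / 0.23212 = -1.0841
z₀ = exp(-1.0841) = 0.3382 m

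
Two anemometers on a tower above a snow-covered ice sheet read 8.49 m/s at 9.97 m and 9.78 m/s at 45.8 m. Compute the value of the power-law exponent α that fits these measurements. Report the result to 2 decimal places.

Power law: V₂/V₁ = (z₂/z₁)^α ⇒ α = ln(V₂/V₁) / ln(z₂/z₁)
α = ln(9.78/8.49) / ln(45.8/9.97) = ln(1.1519) / ln(4.5938)
  = 0.14145 / 1.52470 = 0.09277

α ≈ 0.09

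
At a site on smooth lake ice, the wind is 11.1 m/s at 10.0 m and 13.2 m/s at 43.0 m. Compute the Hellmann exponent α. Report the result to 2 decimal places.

Power law: V₂/V₁ = (z₂/z₁)^α ⇒ α = ln(V₂/V₁) / ln(z₂/z₁)
α = ln(13.2/11.1) / ln(43.0/10.0) = ln(1.1892) / ln(4.3000)
  = 0.17327 / 1.45862 = 0.11879

α ≈ 0.12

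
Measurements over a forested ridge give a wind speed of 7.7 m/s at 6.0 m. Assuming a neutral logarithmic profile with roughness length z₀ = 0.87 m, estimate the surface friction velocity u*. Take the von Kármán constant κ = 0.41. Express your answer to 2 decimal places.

Log law: V(z) = (u*/κ) · ln(z/z₀) ⇒ u* = κ · V / ln(z/z₀)
u* = 0.41 × 7.7 / ln(6.0/0.87) = 0.41 × 7.7 / 1.9310
   = 3.1570 / 1.9310 = 1.6349 m/s

u* ≈ 1.63 m/s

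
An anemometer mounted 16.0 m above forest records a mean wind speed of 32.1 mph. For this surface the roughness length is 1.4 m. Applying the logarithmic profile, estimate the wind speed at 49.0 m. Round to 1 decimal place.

46.8 mph

Log law: V(z) ∝ ln(z/z₀), so V₂/V₁ = ln(z₂/z₀) / ln(z₁/z₀).
ln(49.0/1.4) = 3.5553, ln(16.0/1.4) = 2.4361
V₂ = 32.1 × 3.5553/2.4361 = 32.1 × 1.4594 = 46.8478 mph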